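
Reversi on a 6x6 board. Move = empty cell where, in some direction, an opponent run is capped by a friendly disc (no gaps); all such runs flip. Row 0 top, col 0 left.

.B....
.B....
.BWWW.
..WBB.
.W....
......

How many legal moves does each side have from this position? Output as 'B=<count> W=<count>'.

-- B to move --
(1,2): flips 1 -> legal
(1,3): flips 1 -> legal
(1,4): flips 1 -> legal
(1,5): flips 1 -> legal
(2,5): flips 3 -> legal
(3,0): no bracket -> illegal
(3,1): flips 1 -> legal
(3,5): no bracket -> illegal
(4,0): no bracket -> illegal
(4,2): no bracket -> illegal
(4,3): flips 1 -> legal
(5,0): no bracket -> illegal
(5,1): no bracket -> illegal
(5,2): no bracket -> illegal
B mobility = 7
-- W to move --
(0,0): flips 1 -> legal
(0,2): no bracket -> illegal
(1,0): flips 1 -> legal
(1,2): no bracket -> illegal
(2,0): flips 1 -> legal
(2,5): no bracket -> illegal
(3,0): no bracket -> illegal
(3,1): no bracket -> illegal
(3,5): flips 2 -> legal
(4,2): flips 1 -> legal
(4,3): flips 1 -> legal
(4,4): flips 2 -> legal
(4,5): flips 1 -> legal
W mobility = 8

Answer: B=7 W=8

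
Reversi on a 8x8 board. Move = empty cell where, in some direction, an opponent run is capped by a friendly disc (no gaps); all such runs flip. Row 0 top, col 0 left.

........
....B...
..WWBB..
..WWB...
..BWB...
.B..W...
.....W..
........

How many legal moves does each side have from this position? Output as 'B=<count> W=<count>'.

Answer: B=7 W=11

Derivation:
-- B to move --
(1,1): flips 2 -> legal
(1,2): flips 3 -> legal
(1,3): no bracket -> illegal
(2,1): flips 2 -> legal
(3,1): flips 2 -> legal
(4,1): flips 2 -> legal
(4,5): no bracket -> illegal
(5,2): flips 1 -> legal
(5,3): no bracket -> illegal
(5,5): no bracket -> illegal
(5,6): no bracket -> illegal
(6,3): no bracket -> illegal
(6,4): flips 1 -> legal
(6,6): no bracket -> illegal
(7,4): no bracket -> illegal
(7,5): no bracket -> illegal
(7,6): no bracket -> illegal
B mobility = 7
-- W to move --
(0,3): no bracket -> illegal
(0,4): flips 4 -> legal
(0,5): flips 1 -> legal
(1,3): no bracket -> illegal
(1,5): flips 1 -> legal
(1,6): flips 2 -> legal
(2,6): flips 2 -> legal
(3,1): no bracket -> illegal
(3,5): flips 1 -> legal
(3,6): no bracket -> illegal
(4,0): no bracket -> illegal
(4,1): flips 1 -> legal
(4,5): flips 2 -> legal
(5,0): no bracket -> illegal
(5,2): flips 1 -> legal
(5,3): no bracket -> illegal
(5,5): flips 1 -> legal
(6,0): flips 2 -> legal
(6,1): no bracket -> illegal
(6,2): no bracket -> illegal
W mobility = 11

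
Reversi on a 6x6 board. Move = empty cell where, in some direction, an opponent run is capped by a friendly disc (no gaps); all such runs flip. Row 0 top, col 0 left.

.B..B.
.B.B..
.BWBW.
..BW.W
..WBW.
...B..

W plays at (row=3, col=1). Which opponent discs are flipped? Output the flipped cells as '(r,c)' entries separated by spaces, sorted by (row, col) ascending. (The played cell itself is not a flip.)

Answer: (3,2)

Derivation:
Dir NW: first cell '.' (not opp) -> no flip
Dir N: opp run (2,1) (1,1) (0,1), next=edge -> no flip
Dir NE: first cell 'W' (not opp) -> no flip
Dir W: first cell '.' (not opp) -> no flip
Dir E: opp run (3,2) capped by W -> flip
Dir SW: first cell '.' (not opp) -> no flip
Dir S: first cell '.' (not opp) -> no flip
Dir SE: first cell 'W' (not opp) -> no flip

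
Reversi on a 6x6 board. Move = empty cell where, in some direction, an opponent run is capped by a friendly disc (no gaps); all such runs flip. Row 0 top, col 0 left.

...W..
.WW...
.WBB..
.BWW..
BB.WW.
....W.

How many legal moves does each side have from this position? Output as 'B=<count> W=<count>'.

-- B to move --
(0,0): flips 1 -> legal
(0,1): flips 3 -> legal
(0,2): flips 1 -> legal
(0,4): no bracket -> illegal
(1,0): no bracket -> illegal
(1,3): no bracket -> illegal
(1,4): no bracket -> illegal
(2,0): flips 1 -> legal
(2,4): no bracket -> illegal
(3,0): no bracket -> illegal
(3,4): flips 2 -> legal
(3,5): no bracket -> illegal
(4,2): flips 1 -> legal
(4,5): no bracket -> illegal
(5,2): no bracket -> illegal
(5,3): flips 2 -> legal
(5,5): flips 2 -> legal
B mobility = 8
-- W to move --
(1,3): flips 1 -> legal
(1,4): flips 1 -> legal
(2,0): no bracket -> illegal
(2,4): flips 2 -> legal
(3,0): flips 1 -> legal
(3,4): flips 1 -> legal
(4,2): no bracket -> illegal
(5,0): flips 1 -> legal
(5,1): flips 2 -> legal
(5,2): no bracket -> illegal
W mobility = 7

Answer: B=8 W=7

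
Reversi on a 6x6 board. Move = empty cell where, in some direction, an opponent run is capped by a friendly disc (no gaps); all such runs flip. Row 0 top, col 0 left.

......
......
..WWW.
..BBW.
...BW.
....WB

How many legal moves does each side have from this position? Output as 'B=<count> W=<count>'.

-- B to move --
(1,1): flips 1 -> legal
(1,2): flips 1 -> legal
(1,3): flips 1 -> legal
(1,4): flips 1 -> legal
(1,5): flips 1 -> legal
(2,1): no bracket -> illegal
(2,5): flips 1 -> legal
(3,1): no bracket -> illegal
(3,5): flips 1 -> legal
(4,5): flips 1 -> legal
(5,3): flips 1 -> legal
B mobility = 9
-- W to move --
(2,1): flips 2 -> legal
(3,1): flips 2 -> legal
(4,1): flips 1 -> legal
(4,2): flips 3 -> legal
(4,5): no bracket -> illegal
(5,2): flips 1 -> legal
(5,3): flips 2 -> legal
W mobility = 6

Answer: B=9 W=6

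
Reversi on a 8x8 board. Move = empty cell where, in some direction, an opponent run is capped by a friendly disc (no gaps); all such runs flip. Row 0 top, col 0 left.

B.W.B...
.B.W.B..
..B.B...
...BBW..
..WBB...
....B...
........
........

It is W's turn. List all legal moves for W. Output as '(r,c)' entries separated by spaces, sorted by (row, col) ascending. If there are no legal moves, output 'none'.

(0,1): no bracket -> illegal
(0,3): no bracket -> illegal
(0,5): no bracket -> illegal
(0,6): flips 3 -> legal
(1,0): no bracket -> illegal
(1,2): no bracket -> illegal
(1,4): no bracket -> illegal
(1,6): no bracket -> illegal
(2,0): flips 1 -> legal
(2,1): no bracket -> illegal
(2,3): no bracket -> illegal
(2,5): no bracket -> illegal
(2,6): no bracket -> illegal
(3,1): flips 1 -> legal
(3,2): flips 2 -> legal
(4,5): flips 2 -> legal
(5,2): no bracket -> illegal
(5,3): flips 1 -> legal
(5,5): no bracket -> illegal
(6,3): no bracket -> illegal
(6,4): no bracket -> illegal
(6,5): no bracket -> illegal

Answer: (0,6) (2,0) (3,1) (3,2) (4,5) (5,3)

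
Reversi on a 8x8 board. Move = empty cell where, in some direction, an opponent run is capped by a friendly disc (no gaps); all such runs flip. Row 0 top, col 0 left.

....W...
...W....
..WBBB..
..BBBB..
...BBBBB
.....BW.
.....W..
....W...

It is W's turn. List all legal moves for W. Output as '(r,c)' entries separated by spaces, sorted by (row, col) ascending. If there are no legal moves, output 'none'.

Answer: (1,2) (1,5) (2,6) (3,6) (4,2) (5,3) (5,4) (5,7) (6,6)

Derivation:
(1,2): flips 3 -> legal
(1,4): no bracket -> illegal
(1,5): flips 4 -> legal
(1,6): no bracket -> illegal
(2,1): no bracket -> illegal
(2,6): flips 3 -> legal
(3,1): no bracket -> illegal
(3,6): flips 1 -> legal
(3,7): no bracket -> illegal
(4,1): no bracket -> illegal
(4,2): flips 1 -> legal
(5,2): no bracket -> illegal
(5,3): flips 3 -> legal
(5,4): flips 1 -> legal
(5,7): flips 3 -> legal
(6,4): no bracket -> illegal
(6,6): flips 3 -> legal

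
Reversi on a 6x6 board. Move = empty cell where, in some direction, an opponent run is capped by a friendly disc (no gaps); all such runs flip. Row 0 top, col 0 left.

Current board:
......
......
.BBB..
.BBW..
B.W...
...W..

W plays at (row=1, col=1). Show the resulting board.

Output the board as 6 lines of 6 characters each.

Place W at (1,1); scan 8 dirs for brackets.
Dir NW: first cell '.' (not opp) -> no flip
Dir N: first cell '.' (not opp) -> no flip
Dir NE: first cell '.' (not opp) -> no flip
Dir W: first cell '.' (not opp) -> no flip
Dir E: first cell '.' (not opp) -> no flip
Dir SW: first cell '.' (not opp) -> no flip
Dir S: opp run (2,1) (3,1), next='.' -> no flip
Dir SE: opp run (2,2) capped by W -> flip
All flips: (2,2)

Answer: ......
.W....
.BWB..
.BBW..
B.W...
...W..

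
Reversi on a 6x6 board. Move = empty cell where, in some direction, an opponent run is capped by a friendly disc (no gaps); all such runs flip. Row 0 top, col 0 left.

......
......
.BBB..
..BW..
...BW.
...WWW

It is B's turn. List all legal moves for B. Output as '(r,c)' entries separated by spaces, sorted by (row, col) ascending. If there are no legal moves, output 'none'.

Answer: (3,4) (4,5)

Derivation:
(2,4): no bracket -> illegal
(3,4): flips 1 -> legal
(3,5): no bracket -> illegal
(4,2): no bracket -> illegal
(4,5): flips 1 -> legal
(5,2): no bracket -> illegal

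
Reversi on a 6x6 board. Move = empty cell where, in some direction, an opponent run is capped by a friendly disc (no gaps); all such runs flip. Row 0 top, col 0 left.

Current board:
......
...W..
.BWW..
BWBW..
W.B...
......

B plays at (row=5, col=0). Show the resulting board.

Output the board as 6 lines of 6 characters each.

Place B at (5,0); scan 8 dirs for brackets.
Dir NW: edge -> no flip
Dir N: opp run (4,0) capped by B -> flip
Dir NE: first cell '.' (not opp) -> no flip
Dir W: edge -> no flip
Dir E: first cell '.' (not opp) -> no flip
Dir SW: edge -> no flip
Dir S: edge -> no flip
Dir SE: edge -> no flip
All flips: (4,0)

Answer: ......
...W..
.BWW..
BWBW..
B.B...
B.....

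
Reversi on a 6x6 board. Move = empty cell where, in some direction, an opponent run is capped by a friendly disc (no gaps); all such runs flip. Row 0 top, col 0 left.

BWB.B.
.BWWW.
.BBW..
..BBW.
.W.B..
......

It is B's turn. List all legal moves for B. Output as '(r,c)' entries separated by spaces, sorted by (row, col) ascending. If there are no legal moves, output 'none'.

(0,3): flips 3 -> legal
(0,5): flips 2 -> legal
(1,0): no bracket -> illegal
(1,5): flips 3 -> legal
(2,4): flips 3 -> legal
(2,5): flips 1 -> legal
(3,0): no bracket -> illegal
(3,1): no bracket -> illegal
(3,5): flips 1 -> legal
(4,0): no bracket -> illegal
(4,2): no bracket -> illegal
(4,4): no bracket -> illegal
(4,5): no bracket -> illegal
(5,0): flips 1 -> legal
(5,1): no bracket -> illegal
(5,2): no bracket -> illegal

Answer: (0,3) (0,5) (1,5) (2,4) (2,5) (3,5) (5,0)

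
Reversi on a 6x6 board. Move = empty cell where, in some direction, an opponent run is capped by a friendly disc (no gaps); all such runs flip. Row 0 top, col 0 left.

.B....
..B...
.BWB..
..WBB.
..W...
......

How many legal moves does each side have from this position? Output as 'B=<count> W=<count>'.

-- B to move --
(1,1): flips 1 -> legal
(1,3): no bracket -> illegal
(3,1): flips 1 -> legal
(4,1): flips 1 -> legal
(4,3): flips 1 -> legal
(5,1): flips 1 -> legal
(5,2): flips 3 -> legal
(5,3): no bracket -> illegal
B mobility = 6
-- W to move --
(0,0): no bracket -> illegal
(0,2): flips 1 -> legal
(0,3): no bracket -> illegal
(1,0): flips 1 -> legal
(1,1): no bracket -> illegal
(1,3): no bracket -> illegal
(1,4): flips 1 -> legal
(2,0): flips 1 -> legal
(2,4): flips 2 -> legal
(2,5): no bracket -> illegal
(3,0): no bracket -> illegal
(3,1): no bracket -> illegal
(3,5): flips 2 -> legal
(4,3): no bracket -> illegal
(4,4): flips 1 -> legal
(4,5): no bracket -> illegal
W mobility = 7

Answer: B=6 W=7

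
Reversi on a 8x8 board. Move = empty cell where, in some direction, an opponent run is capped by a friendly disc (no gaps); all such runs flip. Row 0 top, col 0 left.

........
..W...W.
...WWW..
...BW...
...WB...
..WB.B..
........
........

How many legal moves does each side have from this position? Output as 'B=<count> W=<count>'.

Answer: B=6 W=5

Derivation:
-- B to move --
(0,1): no bracket -> illegal
(0,2): no bracket -> illegal
(0,3): no bracket -> illegal
(0,5): no bracket -> illegal
(0,6): no bracket -> illegal
(0,7): no bracket -> illegal
(1,1): no bracket -> illegal
(1,3): flips 1 -> legal
(1,4): flips 2 -> legal
(1,5): flips 1 -> legal
(1,7): no bracket -> illegal
(2,1): no bracket -> illegal
(2,2): no bracket -> illegal
(2,6): no bracket -> illegal
(2,7): no bracket -> illegal
(3,2): no bracket -> illegal
(3,5): flips 1 -> legal
(3,6): no bracket -> illegal
(4,1): no bracket -> illegal
(4,2): flips 1 -> legal
(4,5): no bracket -> illegal
(5,1): flips 1 -> legal
(5,4): no bracket -> illegal
(6,1): no bracket -> illegal
(6,2): no bracket -> illegal
(6,3): no bracket -> illegal
B mobility = 6
-- W to move --
(2,2): no bracket -> illegal
(3,2): flips 1 -> legal
(3,5): no bracket -> illegal
(4,2): flips 1 -> legal
(4,5): flips 1 -> legal
(4,6): no bracket -> illegal
(5,4): flips 2 -> legal
(5,6): no bracket -> illegal
(6,2): no bracket -> illegal
(6,3): flips 1 -> legal
(6,4): no bracket -> illegal
(6,5): no bracket -> illegal
(6,6): no bracket -> illegal
W mobility = 5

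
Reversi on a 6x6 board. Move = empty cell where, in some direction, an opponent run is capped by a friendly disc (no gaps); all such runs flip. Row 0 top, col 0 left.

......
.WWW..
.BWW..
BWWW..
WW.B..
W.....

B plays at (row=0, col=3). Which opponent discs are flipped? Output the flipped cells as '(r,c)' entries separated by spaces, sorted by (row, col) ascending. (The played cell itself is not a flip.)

Answer: (1,2) (1,3) (2,3) (3,3)

Derivation:
Dir NW: edge -> no flip
Dir N: edge -> no flip
Dir NE: edge -> no flip
Dir W: first cell '.' (not opp) -> no flip
Dir E: first cell '.' (not opp) -> no flip
Dir SW: opp run (1,2) capped by B -> flip
Dir S: opp run (1,3) (2,3) (3,3) capped by B -> flip
Dir SE: first cell '.' (not opp) -> no flip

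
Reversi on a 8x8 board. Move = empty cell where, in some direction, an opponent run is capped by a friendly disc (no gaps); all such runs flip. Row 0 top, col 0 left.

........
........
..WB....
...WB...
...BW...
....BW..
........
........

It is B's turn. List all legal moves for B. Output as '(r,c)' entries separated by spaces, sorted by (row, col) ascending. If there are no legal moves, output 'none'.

Answer: (2,1) (3,2) (4,5) (5,6)

Derivation:
(1,1): no bracket -> illegal
(1,2): no bracket -> illegal
(1,3): no bracket -> illegal
(2,1): flips 1 -> legal
(2,4): no bracket -> illegal
(3,1): no bracket -> illegal
(3,2): flips 1 -> legal
(3,5): no bracket -> illegal
(4,2): no bracket -> illegal
(4,5): flips 1 -> legal
(4,6): no bracket -> illegal
(5,3): no bracket -> illegal
(5,6): flips 1 -> legal
(6,4): no bracket -> illegal
(6,5): no bracket -> illegal
(6,6): no bracket -> illegal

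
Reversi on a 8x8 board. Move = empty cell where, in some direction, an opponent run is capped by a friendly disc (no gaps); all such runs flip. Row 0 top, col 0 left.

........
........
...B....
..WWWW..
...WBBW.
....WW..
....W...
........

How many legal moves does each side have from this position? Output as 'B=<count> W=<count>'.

-- B to move --
(2,1): no bracket -> illegal
(2,2): flips 1 -> legal
(2,4): flips 1 -> legal
(2,5): flips 1 -> legal
(2,6): flips 1 -> legal
(3,1): no bracket -> illegal
(3,6): no bracket -> illegal
(3,7): no bracket -> illegal
(4,1): flips 1 -> legal
(4,2): flips 1 -> legal
(4,7): flips 1 -> legal
(5,2): no bracket -> illegal
(5,3): flips 2 -> legal
(5,6): no bracket -> illegal
(5,7): no bracket -> illegal
(6,3): flips 1 -> legal
(6,5): flips 1 -> legal
(6,6): flips 1 -> legal
(7,3): no bracket -> illegal
(7,4): flips 2 -> legal
(7,5): no bracket -> illegal
B mobility = 12
-- W to move --
(1,2): flips 1 -> legal
(1,3): flips 1 -> legal
(1,4): flips 1 -> legal
(2,2): no bracket -> illegal
(2,4): no bracket -> illegal
(3,6): flips 1 -> legal
(5,3): flips 1 -> legal
(5,6): flips 1 -> legal
W mobility = 6

Answer: B=12 W=6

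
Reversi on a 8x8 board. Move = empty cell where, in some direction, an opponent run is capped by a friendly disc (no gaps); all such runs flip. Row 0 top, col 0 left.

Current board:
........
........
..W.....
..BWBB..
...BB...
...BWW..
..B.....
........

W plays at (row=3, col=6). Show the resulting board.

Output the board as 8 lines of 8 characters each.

Place W at (3,6); scan 8 dirs for brackets.
Dir NW: first cell '.' (not opp) -> no flip
Dir N: first cell '.' (not opp) -> no flip
Dir NE: first cell '.' (not opp) -> no flip
Dir W: opp run (3,5) (3,4) capped by W -> flip
Dir E: first cell '.' (not opp) -> no flip
Dir SW: first cell '.' (not opp) -> no flip
Dir S: first cell '.' (not opp) -> no flip
Dir SE: first cell '.' (not opp) -> no flip
All flips: (3,4) (3,5)

Answer: ........
........
..W.....
..BWWWW.
...BB...
...BWW..
..B.....
........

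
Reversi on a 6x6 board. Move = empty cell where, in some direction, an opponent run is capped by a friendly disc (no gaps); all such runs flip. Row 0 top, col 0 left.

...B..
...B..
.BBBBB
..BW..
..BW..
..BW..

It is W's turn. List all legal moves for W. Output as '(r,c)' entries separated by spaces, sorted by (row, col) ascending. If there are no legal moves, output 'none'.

Answer: (1,0) (1,1) (1,5) (3,1) (4,1) (5,1)

Derivation:
(0,2): no bracket -> illegal
(0,4): no bracket -> illegal
(1,0): flips 2 -> legal
(1,1): flips 1 -> legal
(1,2): no bracket -> illegal
(1,4): no bracket -> illegal
(1,5): flips 1 -> legal
(2,0): no bracket -> illegal
(3,0): no bracket -> illegal
(3,1): flips 2 -> legal
(3,4): no bracket -> illegal
(3,5): no bracket -> illegal
(4,1): flips 1 -> legal
(5,1): flips 2 -> legal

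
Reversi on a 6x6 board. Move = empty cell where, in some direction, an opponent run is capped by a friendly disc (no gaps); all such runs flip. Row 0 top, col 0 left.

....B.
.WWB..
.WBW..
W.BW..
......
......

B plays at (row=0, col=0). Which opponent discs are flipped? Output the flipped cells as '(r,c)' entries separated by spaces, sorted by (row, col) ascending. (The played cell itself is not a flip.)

Dir NW: edge -> no flip
Dir N: edge -> no flip
Dir NE: edge -> no flip
Dir W: edge -> no flip
Dir E: first cell '.' (not opp) -> no flip
Dir SW: edge -> no flip
Dir S: first cell '.' (not opp) -> no flip
Dir SE: opp run (1,1) capped by B -> flip

Answer: (1,1)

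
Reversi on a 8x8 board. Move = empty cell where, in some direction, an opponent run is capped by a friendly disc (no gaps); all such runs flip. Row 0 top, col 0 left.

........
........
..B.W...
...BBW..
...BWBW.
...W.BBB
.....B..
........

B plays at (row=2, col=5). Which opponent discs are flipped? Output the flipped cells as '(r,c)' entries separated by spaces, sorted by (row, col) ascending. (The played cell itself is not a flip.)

Dir NW: first cell '.' (not opp) -> no flip
Dir N: first cell '.' (not opp) -> no flip
Dir NE: first cell '.' (not opp) -> no flip
Dir W: opp run (2,4), next='.' -> no flip
Dir E: first cell '.' (not opp) -> no flip
Dir SW: first cell 'B' (not opp) -> no flip
Dir S: opp run (3,5) capped by B -> flip
Dir SE: first cell '.' (not opp) -> no flip

Answer: (3,5)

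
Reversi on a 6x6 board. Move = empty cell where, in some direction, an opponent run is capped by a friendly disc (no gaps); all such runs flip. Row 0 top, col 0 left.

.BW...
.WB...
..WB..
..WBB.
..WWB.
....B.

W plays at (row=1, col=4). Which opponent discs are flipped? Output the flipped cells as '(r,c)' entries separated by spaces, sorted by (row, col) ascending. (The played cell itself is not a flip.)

Answer: (2,3)

Derivation:
Dir NW: first cell '.' (not opp) -> no flip
Dir N: first cell '.' (not opp) -> no flip
Dir NE: first cell '.' (not opp) -> no flip
Dir W: first cell '.' (not opp) -> no flip
Dir E: first cell '.' (not opp) -> no flip
Dir SW: opp run (2,3) capped by W -> flip
Dir S: first cell '.' (not opp) -> no flip
Dir SE: first cell '.' (not opp) -> no flip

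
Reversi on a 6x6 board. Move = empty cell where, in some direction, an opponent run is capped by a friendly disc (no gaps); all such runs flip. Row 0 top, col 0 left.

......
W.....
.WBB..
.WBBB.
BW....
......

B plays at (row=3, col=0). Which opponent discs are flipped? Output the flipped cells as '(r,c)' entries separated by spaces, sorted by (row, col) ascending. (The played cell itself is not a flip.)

Answer: (3,1)

Derivation:
Dir NW: edge -> no flip
Dir N: first cell '.' (not opp) -> no flip
Dir NE: opp run (2,1), next='.' -> no flip
Dir W: edge -> no flip
Dir E: opp run (3,1) capped by B -> flip
Dir SW: edge -> no flip
Dir S: first cell 'B' (not opp) -> no flip
Dir SE: opp run (4,1), next='.' -> no flip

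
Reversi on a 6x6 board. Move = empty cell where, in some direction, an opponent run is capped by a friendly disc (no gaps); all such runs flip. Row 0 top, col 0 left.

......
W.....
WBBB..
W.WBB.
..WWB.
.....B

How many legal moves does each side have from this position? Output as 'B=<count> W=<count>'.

-- B to move --
(0,0): no bracket -> illegal
(0,1): no bracket -> illegal
(1,1): no bracket -> illegal
(3,1): flips 1 -> legal
(4,0): no bracket -> illegal
(4,1): flips 3 -> legal
(5,1): flips 1 -> legal
(5,2): flips 3 -> legal
(5,3): flips 1 -> legal
(5,4): flips 2 -> legal
B mobility = 6
-- W to move --
(1,1): no bracket -> illegal
(1,2): flips 2 -> legal
(1,3): flips 2 -> legal
(1,4): flips 1 -> legal
(2,4): flips 4 -> legal
(2,5): flips 1 -> legal
(3,1): no bracket -> illegal
(3,5): flips 2 -> legal
(4,5): flips 1 -> legal
(5,3): no bracket -> illegal
(5,4): no bracket -> illegal
W mobility = 7

Answer: B=6 W=7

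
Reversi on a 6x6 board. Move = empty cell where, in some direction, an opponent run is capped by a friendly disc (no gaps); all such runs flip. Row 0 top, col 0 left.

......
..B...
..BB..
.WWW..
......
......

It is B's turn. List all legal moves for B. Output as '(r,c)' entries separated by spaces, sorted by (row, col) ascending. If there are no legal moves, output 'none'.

(2,0): no bracket -> illegal
(2,1): no bracket -> illegal
(2,4): no bracket -> illegal
(3,0): no bracket -> illegal
(3,4): no bracket -> illegal
(4,0): flips 1 -> legal
(4,1): flips 1 -> legal
(4,2): flips 1 -> legal
(4,3): flips 1 -> legal
(4,4): flips 1 -> legal

Answer: (4,0) (4,1) (4,2) (4,3) (4,4)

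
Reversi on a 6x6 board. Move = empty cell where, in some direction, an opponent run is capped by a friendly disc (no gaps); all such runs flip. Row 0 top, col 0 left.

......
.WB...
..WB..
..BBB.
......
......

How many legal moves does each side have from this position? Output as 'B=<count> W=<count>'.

-- B to move --
(0,0): flips 2 -> legal
(0,1): no bracket -> illegal
(0,2): no bracket -> illegal
(1,0): flips 1 -> legal
(1,3): no bracket -> illegal
(2,0): no bracket -> illegal
(2,1): flips 1 -> legal
(3,1): no bracket -> illegal
B mobility = 3
-- W to move --
(0,1): no bracket -> illegal
(0,2): flips 1 -> legal
(0,3): no bracket -> illegal
(1,3): flips 1 -> legal
(1,4): no bracket -> illegal
(2,1): no bracket -> illegal
(2,4): flips 1 -> legal
(2,5): no bracket -> illegal
(3,1): no bracket -> illegal
(3,5): no bracket -> illegal
(4,1): no bracket -> illegal
(4,2): flips 1 -> legal
(4,3): no bracket -> illegal
(4,4): flips 1 -> legal
(4,5): no bracket -> illegal
W mobility = 5

Answer: B=3 W=5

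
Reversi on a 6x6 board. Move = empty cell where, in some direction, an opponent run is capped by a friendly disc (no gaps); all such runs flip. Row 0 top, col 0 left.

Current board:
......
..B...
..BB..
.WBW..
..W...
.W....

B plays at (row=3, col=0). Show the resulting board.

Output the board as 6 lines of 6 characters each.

Answer: ......
..B...
..BB..
BBBW..
..W...
.W....

Derivation:
Place B at (3,0); scan 8 dirs for brackets.
Dir NW: edge -> no flip
Dir N: first cell '.' (not opp) -> no flip
Dir NE: first cell '.' (not opp) -> no flip
Dir W: edge -> no flip
Dir E: opp run (3,1) capped by B -> flip
Dir SW: edge -> no flip
Dir S: first cell '.' (not opp) -> no flip
Dir SE: first cell '.' (not opp) -> no flip
All flips: (3,1)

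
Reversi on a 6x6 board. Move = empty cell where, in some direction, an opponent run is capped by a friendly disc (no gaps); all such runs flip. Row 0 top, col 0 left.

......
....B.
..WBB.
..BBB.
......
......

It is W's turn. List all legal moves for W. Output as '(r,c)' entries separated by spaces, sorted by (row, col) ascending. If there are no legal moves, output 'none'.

(0,3): no bracket -> illegal
(0,4): no bracket -> illegal
(0,5): no bracket -> illegal
(1,2): no bracket -> illegal
(1,3): no bracket -> illegal
(1,5): no bracket -> illegal
(2,1): no bracket -> illegal
(2,5): flips 2 -> legal
(3,1): no bracket -> illegal
(3,5): no bracket -> illegal
(4,1): no bracket -> illegal
(4,2): flips 1 -> legal
(4,3): no bracket -> illegal
(4,4): flips 1 -> legal
(4,5): no bracket -> illegal

Answer: (2,5) (4,2) (4,4)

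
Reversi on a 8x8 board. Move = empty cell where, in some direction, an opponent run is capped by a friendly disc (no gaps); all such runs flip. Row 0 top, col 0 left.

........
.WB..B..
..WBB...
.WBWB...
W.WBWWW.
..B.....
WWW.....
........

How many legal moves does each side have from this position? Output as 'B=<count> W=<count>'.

Answer: B=10 W=8

Derivation:
-- B to move --
(0,0): no bracket -> illegal
(0,1): no bracket -> illegal
(0,2): no bracket -> illegal
(1,0): flips 1 -> legal
(1,3): no bracket -> illegal
(2,0): no bracket -> illegal
(2,1): flips 1 -> legal
(3,0): flips 1 -> legal
(3,5): no bracket -> illegal
(3,6): no bracket -> illegal
(3,7): no bracket -> illegal
(4,1): flips 1 -> legal
(4,7): flips 3 -> legal
(5,0): no bracket -> illegal
(5,1): flips 2 -> legal
(5,3): no bracket -> illegal
(5,4): flips 1 -> legal
(5,5): no bracket -> illegal
(5,6): flips 1 -> legal
(5,7): no bracket -> illegal
(6,3): no bracket -> illegal
(7,0): flips 1 -> legal
(7,1): no bracket -> illegal
(7,2): flips 1 -> legal
(7,3): no bracket -> illegal
B mobility = 10
-- W to move --
(0,1): flips 3 -> legal
(0,2): flips 1 -> legal
(0,3): no bracket -> illegal
(0,4): no bracket -> illegal
(0,5): no bracket -> illegal
(0,6): flips 2 -> legal
(1,3): flips 2 -> legal
(1,4): flips 2 -> legal
(1,6): no bracket -> illegal
(2,1): no bracket -> illegal
(2,5): flips 5 -> legal
(2,6): no bracket -> illegal
(3,5): flips 1 -> legal
(4,1): no bracket -> illegal
(5,1): no bracket -> illegal
(5,3): flips 1 -> legal
(5,4): no bracket -> illegal
(6,3): no bracket -> illegal
W mobility = 8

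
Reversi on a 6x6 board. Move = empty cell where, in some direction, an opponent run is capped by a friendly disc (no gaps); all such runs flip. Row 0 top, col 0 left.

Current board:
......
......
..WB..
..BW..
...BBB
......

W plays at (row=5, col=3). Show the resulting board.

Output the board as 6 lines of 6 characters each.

Place W at (5,3); scan 8 dirs for brackets.
Dir NW: first cell '.' (not opp) -> no flip
Dir N: opp run (4,3) capped by W -> flip
Dir NE: opp run (4,4), next='.' -> no flip
Dir W: first cell '.' (not opp) -> no flip
Dir E: first cell '.' (not opp) -> no flip
Dir SW: edge -> no flip
Dir S: edge -> no flip
Dir SE: edge -> no flip
All flips: (4,3)

Answer: ......
......
..WB..
..BW..
...WBB
...W..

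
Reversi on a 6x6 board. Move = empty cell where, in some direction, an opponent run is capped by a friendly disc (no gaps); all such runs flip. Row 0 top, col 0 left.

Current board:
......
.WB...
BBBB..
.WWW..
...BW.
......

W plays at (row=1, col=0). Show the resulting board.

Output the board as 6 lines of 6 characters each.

Answer: ......
WWB...
BWBB..
.WWW..
...BW.
......

Derivation:
Place W at (1,0); scan 8 dirs for brackets.
Dir NW: edge -> no flip
Dir N: first cell '.' (not opp) -> no flip
Dir NE: first cell '.' (not opp) -> no flip
Dir W: edge -> no flip
Dir E: first cell 'W' (not opp) -> no flip
Dir SW: edge -> no flip
Dir S: opp run (2,0), next='.' -> no flip
Dir SE: opp run (2,1) capped by W -> flip
All flips: (2,1)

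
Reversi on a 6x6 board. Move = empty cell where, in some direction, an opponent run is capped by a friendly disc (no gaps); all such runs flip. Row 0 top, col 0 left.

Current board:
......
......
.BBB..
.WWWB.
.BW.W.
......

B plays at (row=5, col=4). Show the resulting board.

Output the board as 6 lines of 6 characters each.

Answer: ......
......
.BBB..
.WWWB.
.BW.B.
....B.

Derivation:
Place B at (5,4); scan 8 dirs for brackets.
Dir NW: first cell '.' (not opp) -> no flip
Dir N: opp run (4,4) capped by B -> flip
Dir NE: first cell '.' (not opp) -> no flip
Dir W: first cell '.' (not opp) -> no flip
Dir E: first cell '.' (not opp) -> no flip
Dir SW: edge -> no flip
Dir S: edge -> no flip
Dir SE: edge -> no flip
All flips: (4,4)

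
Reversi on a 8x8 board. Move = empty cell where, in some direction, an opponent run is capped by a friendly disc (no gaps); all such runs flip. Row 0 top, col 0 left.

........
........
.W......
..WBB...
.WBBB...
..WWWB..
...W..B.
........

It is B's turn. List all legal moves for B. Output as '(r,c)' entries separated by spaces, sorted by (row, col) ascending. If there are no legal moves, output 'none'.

(1,0): flips 2 -> legal
(1,1): no bracket -> illegal
(1,2): no bracket -> illegal
(2,0): no bracket -> illegal
(2,2): flips 1 -> legal
(2,3): no bracket -> illegal
(3,0): no bracket -> illegal
(3,1): flips 1 -> legal
(4,0): flips 1 -> legal
(4,5): no bracket -> illegal
(5,0): no bracket -> illegal
(5,1): flips 3 -> legal
(6,1): flips 1 -> legal
(6,2): flips 2 -> legal
(6,4): flips 2 -> legal
(6,5): flips 1 -> legal
(7,2): no bracket -> illegal
(7,3): flips 2 -> legal
(7,4): no bracket -> illegal

Answer: (1,0) (2,2) (3,1) (4,0) (5,1) (6,1) (6,2) (6,4) (6,5) (7,3)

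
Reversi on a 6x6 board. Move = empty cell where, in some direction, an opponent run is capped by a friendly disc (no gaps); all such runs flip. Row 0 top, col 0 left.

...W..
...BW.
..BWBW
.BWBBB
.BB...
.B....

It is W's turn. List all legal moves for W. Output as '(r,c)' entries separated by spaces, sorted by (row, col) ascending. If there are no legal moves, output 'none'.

Answer: (1,2) (2,1) (3,0) (4,3) (4,4) (4,5) (5,0) (5,2)

Derivation:
(0,2): no bracket -> illegal
(0,4): no bracket -> illegal
(1,1): no bracket -> illegal
(1,2): flips 2 -> legal
(1,5): no bracket -> illegal
(2,0): no bracket -> illegal
(2,1): flips 1 -> legal
(3,0): flips 1 -> legal
(4,0): no bracket -> illegal
(4,3): flips 2 -> legal
(4,4): flips 2 -> legal
(4,5): flips 2 -> legal
(5,0): flips 1 -> legal
(5,2): flips 1 -> legal
(5,3): no bracket -> illegal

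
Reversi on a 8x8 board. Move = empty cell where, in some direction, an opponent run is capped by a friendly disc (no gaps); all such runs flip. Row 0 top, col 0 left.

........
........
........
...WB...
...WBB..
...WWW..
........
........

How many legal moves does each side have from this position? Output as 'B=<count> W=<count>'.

-- B to move --
(2,2): flips 1 -> legal
(2,3): no bracket -> illegal
(2,4): no bracket -> illegal
(3,2): flips 1 -> legal
(4,2): flips 1 -> legal
(4,6): no bracket -> illegal
(5,2): flips 1 -> legal
(5,6): no bracket -> illegal
(6,2): flips 1 -> legal
(6,3): flips 1 -> legal
(6,4): flips 1 -> legal
(6,5): flips 1 -> legal
(6,6): flips 1 -> legal
B mobility = 9
-- W to move --
(2,3): no bracket -> illegal
(2,4): flips 2 -> legal
(2,5): flips 1 -> legal
(3,5): flips 3 -> legal
(3,6): flips 1 -> legal
(4,6): flips 2 -> legal
(5,6): no bracket -> illegal
W mobility = 5

Answer: B=9 W=5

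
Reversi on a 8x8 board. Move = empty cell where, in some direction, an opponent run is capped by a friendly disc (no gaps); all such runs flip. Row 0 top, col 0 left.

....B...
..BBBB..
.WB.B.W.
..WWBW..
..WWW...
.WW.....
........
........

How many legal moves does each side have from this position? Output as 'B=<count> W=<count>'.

-- B to move --
(1,0): no bracket -> illegal
(1,1): no bracket -> illegal
(1,6): no bracket -> illegal
(1,7): no bracket -> illegal
(2,0): flips 1 -> legal
(2,3): no bracket -> illegal
(2,5): no bracket -> illegal
(2,7): no bracket -> illegal
(3,0): flips 1 -> legal
(3,1): flips 2 -> legal
(3,6): flips 1 -> legal
(3,7): flips 1 -> legal
(4,0): no bracket -> illegal
(4,1): no bracket -> illegal
(4,5): no bracket -> illegal
(4,6): flips 1 -> legal
(5,0): no bracket -> illegal
(5,3): no bracket -> illegal
(5,4): flips 1 -> legal
(5,5): flips 2 -> legal
(6,0): flips 3 -> legal
(6,1): flips 2 -> legal
(6,2): flips 3 -> legal
(6,3): no bracket -> illegal
B mobility = 11
-- W to move --
(0,1): no bracket -> illegal
(0,2): flips 4 -> legal
(0,3): flips 1 -> legal
(0,5): no bracket -> illegal
(0,6): flips 2 -> legal
(1,1): flips 1 -> legal
(1,6): no bracket -> illegal
(2,3): flips 1 -> legal
(2,5): flips 1 -> legal
(3,1): no bracket -> illegal
(4,5): no bracket -> illegal
W mobility = 6

Answer: B=11 W=6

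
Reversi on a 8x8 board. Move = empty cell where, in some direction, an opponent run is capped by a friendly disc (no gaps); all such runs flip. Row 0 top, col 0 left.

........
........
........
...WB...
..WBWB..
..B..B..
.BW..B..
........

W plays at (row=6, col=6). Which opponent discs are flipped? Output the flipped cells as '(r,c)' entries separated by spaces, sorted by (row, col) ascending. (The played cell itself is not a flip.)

Dir NW: opp run (5,5) capped by W -> flip
Dir N: first cell '.' (not opp) -> no flip
Dir NE: first cell '.' (not opp) -> no flip
Dir W: opp run (6,5), next='.' -> no flip
Dir E: first cell '.' (not opp) -> no flip
Dir SW: first cell '.' (not opp) -> no flip
Dir S: first cell '.' (not opp) -> no flip
Dir SE: first cell '.' (not opp) -> no flip

Answer: (5,5)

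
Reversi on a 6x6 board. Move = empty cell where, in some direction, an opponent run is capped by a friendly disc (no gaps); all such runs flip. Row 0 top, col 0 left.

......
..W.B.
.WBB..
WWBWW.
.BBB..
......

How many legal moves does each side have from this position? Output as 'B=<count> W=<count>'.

Answer: B=11 W=7

Derivation:
-- B to move --
(0,1): flips 1 -> legal
(0,2): flips 1 -> legal
(0,3): no bracket -> illegal
(1,0): flips 1 -> legal
(1,1): flips 2 -> legal
(1,3): no bracket -> illegal
(2,0): flips 2 -> legal
(2,4): flips 1 -> legal
(2,5): flips 1 -> legal
(3,5): flips 2 -> legal
(4,0): flips 1 -> legal
(4,4): flips 1 -> legal
(4,5): flips 1 -> legal
B mobility = 11
-- W to move --
(0,3): no bracket -> illegal
(0,4): no bracket -> illegal
(0,5): no bracket -> illegal
(1,1): flips 1 -> legal
(1,3): flips 2 -> legal
(1,5): no bracket -> illegal
(2,4): flips 2 -> legal
(2,5): no bracket -> illegal
(4,0): no bracket -> illegal
(4,4): no bracket -> illegal
(5,0): no bracket -> illegal
(5,1): flips 2 -> legal
(5,2): flips 5 -> legal
(5,3): flips 2 -> legal
(5,4): flips 2 -> legal
W mobility = 7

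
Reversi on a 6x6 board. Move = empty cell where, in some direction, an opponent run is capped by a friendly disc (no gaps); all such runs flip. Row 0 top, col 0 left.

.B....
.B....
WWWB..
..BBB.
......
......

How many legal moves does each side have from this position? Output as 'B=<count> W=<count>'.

Answer: B=3 W=6

Derivation:
-- B to move --
(1,0): flips 1 -> legal
(1,2): flips 1 -> legal
(1,3): no bracket -> illegal
(3,0): no bracket -> illegal
(3,1): flips 1 -> legal
B mobility = 3
-- W to move --
(0,0): flips 1 -> legal
(0,2): flips 1 -> legal
(1,0): no bracket -> illegal
(1,2): no bracket -> illegal
(1,3): no bracket -> illegal
(1,4): no bracket -> illegal
(2,4): flips 1 -> legal
(2,5): no bracket -> illegal
(3,1): no bracket -> illegal
(3,5): no bracket -> illegal
(4,1): no bracket -> illegal
(4,2): flips 1 -> legal
(4,3): flips 1 -> legal
(4,4): flips 1 -> legal
(4,5): no bracket -> illegal
W mobility = 6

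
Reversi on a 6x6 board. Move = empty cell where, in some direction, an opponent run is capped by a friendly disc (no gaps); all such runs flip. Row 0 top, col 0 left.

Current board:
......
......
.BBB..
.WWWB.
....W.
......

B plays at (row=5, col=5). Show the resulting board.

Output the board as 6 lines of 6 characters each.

Place B at (5,5); scan 8 dirs for brackets.
Dir NW: opp run (4,4) (3,3) capped by B -> flip
Dir N: first cell '.' (not opp) -> no flip
Dir NE: edge -> no flip
Dir W: first cell '.' (not opp) -> no flip
Dir E: edge -> no flip
Dir SW: edge -> no flip
Dir S: edge -> no flip
Dir SE: edge -> no flip
All flips: (3,3) (4,4)

Answer: ......
......
.BBB..
.WWBB.
....B.
.....B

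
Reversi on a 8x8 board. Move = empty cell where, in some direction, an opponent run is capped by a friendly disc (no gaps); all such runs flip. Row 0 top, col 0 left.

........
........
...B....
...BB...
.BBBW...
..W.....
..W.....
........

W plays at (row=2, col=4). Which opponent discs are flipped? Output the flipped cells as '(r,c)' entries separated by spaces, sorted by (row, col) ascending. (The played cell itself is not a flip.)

Dir NW: first cell '.' (not opp) -> no flip
Dir N: first cell '.' (not opp) -> no flip
Dir NE: first cell '.' (not opp) -> no flip
Dir W: opp run (2,3), next='.' -> no flip
Dir E: first cell '.' (not opp) -> no flip
Dir SW: opp run (3,3) (4,2), next='.' -> no flip
Dir S: opp run (3,4) capped by W -> flip
Dir SE: first cell '.' (not opp) -> no flip

Answer: (3,4)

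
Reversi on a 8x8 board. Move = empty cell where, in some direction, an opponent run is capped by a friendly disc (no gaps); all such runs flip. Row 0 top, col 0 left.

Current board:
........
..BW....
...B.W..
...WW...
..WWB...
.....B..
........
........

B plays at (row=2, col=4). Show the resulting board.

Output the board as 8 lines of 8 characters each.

Answer: ........
..BW....
...BBW..
...WB...
..WWB...
.....B..
........
........

Derivation:
Place B at (2,4); scan 8 dirs for brackets.
Dir NW: opp run (1,3), next='.' -> no flip
Dir N: first cell '.' (not opp) -> no flip
Dir NE: first cell '.' (not opp) -> no flip
Dir W: first cell 'B' (not opp) -> no flip
Dir E: opp run (2,5), next='.' -> no flip
Dir SW: opp run (3,3) (4,2), next='.' -> no flip
Dir S: opp run (3,4) capped by B -> flip
Dir SE: first cell '.' (not opp) -> no flip
All flips: (3,4)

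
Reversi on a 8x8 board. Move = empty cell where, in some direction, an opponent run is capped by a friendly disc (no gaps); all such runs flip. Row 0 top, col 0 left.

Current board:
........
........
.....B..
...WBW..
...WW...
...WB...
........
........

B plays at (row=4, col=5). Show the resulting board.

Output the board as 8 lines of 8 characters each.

Place B at (4,5); scan 8 dirs for brackets.
Dir NW: first cell 'B' (not opp) -> no flip
Dir N: opp run (3,5) capped by B -> flip
Dir NE: first cell '.' (not opp) -> no flip
Dir W: opp run (4,4) (4,3), next='.' -> no flip
Dir E: first cell '.' (not opp) -> no flip
Dir SW: first cell 'B' (not opp) -> no flip
Dir S: first cell '.' (not opp) -> no flip
Dir SE: first cell '.' (not opp) -> no flip
All flips: (3,5)

Answer: ........
........
.....B..
...WBB..
...WWB..
...WB...
........
........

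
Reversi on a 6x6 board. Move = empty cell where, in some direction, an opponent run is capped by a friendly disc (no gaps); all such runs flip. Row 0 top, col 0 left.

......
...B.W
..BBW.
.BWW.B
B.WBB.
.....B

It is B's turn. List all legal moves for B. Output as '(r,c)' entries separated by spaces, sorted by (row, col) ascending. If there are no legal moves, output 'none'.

(0,4): no bracket -> illegal
(0,5): no bracket -> illegal
(1,4): no bracket -> illegal
(2,1): flips 1 -> legal
(2,5): flips 1 -> legal
(3,4): flips 2 -> legal
(4,1): flips 2 -> legal
(5,1): no bracket -> illegal
(5,2): flips 2 -> legal
(5,3): flips 1 -> legal

Answer: (2,1) (2,5) (3,4) (4,1) (5,2) (5,3)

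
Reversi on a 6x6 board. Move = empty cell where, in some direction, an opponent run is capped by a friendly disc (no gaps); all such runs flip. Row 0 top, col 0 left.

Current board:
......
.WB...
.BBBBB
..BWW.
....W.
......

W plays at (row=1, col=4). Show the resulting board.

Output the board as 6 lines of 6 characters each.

Answer: ......
.WB.W.
.BBBWB
..BWW.
....W.
......

Derivation:
Place W at (1,4); scan 8 dirs for brackets.
Dir NW: first cell '.' (not opp) -> no flip
Dir N: first cell '.' (not opp) -> no flip
Dir NE: first cell '.' (not opp) -> no flip
Dir W: first cell '.' (not opp) -> no flip
Dir E: first cell '.' (not opp) -> no flip
Dir SW: opp run (2,3) (3,2), next='.' -> no flip
Dir S: opp run (2,4) capped by W -> flip
Dir SE: opp run (2,5), next=edge -> no flip
All flips: (2,4)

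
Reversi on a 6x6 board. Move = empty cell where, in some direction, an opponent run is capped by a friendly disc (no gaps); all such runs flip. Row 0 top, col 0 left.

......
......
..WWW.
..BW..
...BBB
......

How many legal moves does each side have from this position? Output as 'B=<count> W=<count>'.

Answer: B=5 W=5

Derivation:
-- B to move --
(1,1): flips 2 -> legal
(1,2): flips 1 -> legal
(1,3): flips 2 -> legal
(1,4): flips 1 -> legal
(1,5): no bracket -> illegal
(2,1): no bracket -> illegal
(2,5): no bracket -> illegal
(3,1): no bracket -> illegal
(3,4): flips 1 -> legal
(3,5): no bracket -> illegal
(4,2): no bracket -> illegal
B mobility = 5
-- W to move --
(2,1): no bracket -> illegal
(3,1): flips 1 -> legal
(3,4): no bracket -> illegal
(3,5): no bracket -> illegal
(4,1): flips 1 -> legal
(4,2): flips 1 -> legal
(5,2): no bracket -> illegal
(5,3): flips 1 -> legal
(5,4): no bracket -> illegal
(5,5): flips 1 -> legal
W mobility = 5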